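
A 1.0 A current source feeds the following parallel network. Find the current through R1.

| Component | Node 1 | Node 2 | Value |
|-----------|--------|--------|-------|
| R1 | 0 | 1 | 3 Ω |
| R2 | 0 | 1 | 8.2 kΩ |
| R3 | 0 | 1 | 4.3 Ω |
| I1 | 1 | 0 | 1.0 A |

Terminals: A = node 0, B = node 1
All resistors sit directly between nodes 0 and 1, so they are in parallel and share one voltage V; the full source current 1 A splits among them.
1/R_par = 1/3 + 1/8200 + 1/4.3 = 0.566 S  =>  R_par = 1.767 Ω
V = I × R_par = 1 × 1.767 = 1.767 V
I_R1 = V/R1 = 1.767/3 = 0.5889 A

Final answer: 0.5889 A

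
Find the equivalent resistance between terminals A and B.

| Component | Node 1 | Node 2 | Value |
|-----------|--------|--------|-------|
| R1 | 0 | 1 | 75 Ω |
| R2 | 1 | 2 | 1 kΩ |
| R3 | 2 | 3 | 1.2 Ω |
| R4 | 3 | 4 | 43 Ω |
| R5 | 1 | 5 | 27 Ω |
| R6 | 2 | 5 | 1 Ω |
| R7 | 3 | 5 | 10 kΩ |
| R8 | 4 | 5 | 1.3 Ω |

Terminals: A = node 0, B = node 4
The network is not a plain series/parallel combination. Inject a 1 A test current into terminal A (node 0) and return it from terminal B (node 4); then R_eq = V_A / (1 A).
Nodal analysis, taking node 4 as the 0 V reference.
Current source I_test pushes 1 A into node 0 and draws it out of node 4.
KCL at each unknown node (sum of currents leaving = 0; resistances in Ω):
  Node 0: (V_0 - V_1)/75 - 1 = 0
  Node 1: (V_1 - V_0)/75 + (V_1 - V_2)/1000 + (V_1 - V_5)/27 = 0
  Node 2: (V_2 - V_1)/1000 + (V_2 - V_3)/1.2 + (V_2 - V_5)/1 = 0
  Node 3: (V_3 - V_2)/1.2 + (V_3 - 0)/43 + (V_3 - V_5)/10000 = 0
  Node 5: (V_5 - V_1)/27 + (V_5 - V_2)/1 + (V_5 - V_3)/10000 + (V_5 - 0)/1.3 = 0
Collecting terms (coefficients in siemens):
  0.01333·V_0 - 0.01333·V_1 = 1
  0.05137·V_1 - 0.01333·V_0 - 0.001·V_2 - 0.03704·V_5 = 0
  1.834·V_2 - 0.001·V_1 - 0.8333·V_3 - 1·V_5 = 0
  0.8567·V_3 - 0.8333·V_2 - 0.0001·V_5 = 0
  1.806·V_5 - 0.03704·V_1 - 1·V_2 - 0.0001·V_3 = 0
Solving these 5 simultaneous equations (Gaussian elimination) gives:
  V_0 = 102.6 V, V_1 = 27.55 V, V_2 = 1.261 V, V_3 = 1.226 V
  V_5 = 1.263 V
R_eq = V_0 / 1 A = 102.6 Ω

Final answer: 102.6 Ω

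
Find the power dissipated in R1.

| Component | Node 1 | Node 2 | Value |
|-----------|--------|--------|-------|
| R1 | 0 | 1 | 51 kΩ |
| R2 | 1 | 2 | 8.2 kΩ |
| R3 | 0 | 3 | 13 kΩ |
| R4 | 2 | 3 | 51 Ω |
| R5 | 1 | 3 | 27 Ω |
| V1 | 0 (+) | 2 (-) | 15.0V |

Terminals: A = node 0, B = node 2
Nodal analysis, taking node 2 as the 0 V reference.
Source V1 fixes V_0 = 15 V.
KCL at each unknown node (sum of currents leaving = 0; resistances in Ω):
  Node 1: (V_1 - 15)/51000 + (V_1 - 0)/8200 + (V_1 - V_3)/27 = 0
  Node 3: (V_3 - 15)/13000 + (V_3 - 0)/51 + (V_3 - V_1)/27 = 0
Collecting terms (coefficients in siemens):
  0.03718·V_1 - 0.03704·V_3 = 0.0002941
  0.05672·V_3 - 0.03704·V_1 = 0.001154
Determinant D = (0.03718)(0.05672) - (-0.03704)(-0.03704) = 0.0007371
V_1 = [(0.0002941)(0.05672) - (-0.03704)(0.001154)]/D = 0.08061 V
V_3 = [(0.03718)(0.001154) - (0.0002941)(-0.03704)]/D = 0.07298 V
I_R1 = (V_0 - V_1)/R1 = (15 - 0.08061)/51000 = 0.0002925 A
P_R1 = I_R1² × R1 = (0.0002925)² × 51000 = 0.004364 W

Final answer: 0.004364 W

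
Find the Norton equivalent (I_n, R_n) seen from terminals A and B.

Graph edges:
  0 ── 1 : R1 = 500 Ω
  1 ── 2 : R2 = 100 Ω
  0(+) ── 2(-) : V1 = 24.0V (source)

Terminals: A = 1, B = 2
Find the Thévenin equivalent first; then I_n = V_th/R_th and R_n = R_th.
Step 1 — V_th is the open-circuit voltage V_A - V_B (nothing connected across the terminals).
Nodal analysis, taking node 2 as the 0 V reference.
Source V1 fixes V_0 = 24 V.
KCL at each unknown node (sum of currents leaving = 0; resistances in Ω):
  Node 1: (V_1 - 24)/500 + (V_1 - 0)/100 = 0
Collecting terms: 0.012 × V_1 = 0.048  =>  V_1 = 4 V
V_th = V_1 - V_2 = 4 - 0 = 4 V
Step 2 — R_th: zero the source — replace V1 by a short circuit (node 2 merges into node 0) — and find the resistance seen between A (node 1) and B (node 0).
Reduce the network between node 1 (A) and node 0 (B) by series/parallel combination:
  Rp1 = R1 ‖ R2 (parallel, both between nodes 0 and 1) = 1/(1/500 + 1/100) = 83.33 Ω
R_th = 83.33 Ω
I_n = V_th/R_th = 4/83.33 = 0.048 A, and R_n = R_th = 83.33 Ω

Final answer: I_n = 0.048 A, R_n = 83.33 Ω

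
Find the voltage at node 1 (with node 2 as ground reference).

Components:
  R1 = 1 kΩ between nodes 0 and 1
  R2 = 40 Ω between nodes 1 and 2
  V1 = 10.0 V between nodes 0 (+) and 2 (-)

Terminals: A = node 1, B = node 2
Nodal analysis, taking node 2 as the 0 V reference.
Source V1 fixes V_0 = 10 V.
KCL at each unknown node (sum of currents leaving = 0; resistances in Ω):
  Node 1: (V_1 - 10)/1000 + (V_1 - 0)/40 = 0
Collecting terms: 0.026 × V_1 = 0.01  =>  V_1 = 0.3846 V
The requested potential is V_1 = 0.3846 V.

Final answer: V_1 = 0.3846 V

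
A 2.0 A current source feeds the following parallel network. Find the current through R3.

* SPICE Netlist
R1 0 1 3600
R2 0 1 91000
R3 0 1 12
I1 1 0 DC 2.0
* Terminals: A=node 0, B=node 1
All resistors sit directly between nodes 0 and 1, so they are in parallel and share one voltage V; the full source current 2 A splits among them.
1/R_par = 1/3600 + 1/91000 + 1/12 = 0.08362 S  =>  R_par = 11.96 Ω
V = I × R_par = 2 × 11.96 = 23.92 V
I_R3 = V/R3 = 23.92/12 = 1.993 A

Final answer: 1.993 A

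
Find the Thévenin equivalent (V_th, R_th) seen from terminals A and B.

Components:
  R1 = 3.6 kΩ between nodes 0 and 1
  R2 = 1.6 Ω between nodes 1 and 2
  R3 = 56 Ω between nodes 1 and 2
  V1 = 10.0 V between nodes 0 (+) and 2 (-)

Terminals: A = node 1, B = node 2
Step 1 — V_th is the open-circuit voltage V_A - V_B (nothing connected across the terminals).
Nodal analysis, taking node 2 as the 0 V reference.
Source V1 fixes V_0 = 10 V.
KCL at each unknown node (sum of currents leaving = 0; resistances in Ω):
  Node 1: (V_1 - 10)/3600 + (V_1 - 0)/1.6 + (V_1 - 0)/56 = 0
Collecting terms: 0.6431 × V_1 = 0.002778  =>  V_1 = 0.004319 V
V_th = V_1 - V_2 = 0.004319 - 0 = 0.004319 V
Step 2 — R_th: zero the source — replace V1 by a short circuit (node 2 merges into node 0) — and find the resistance seen between A (node 1) and B (node 0).
Reduce the network between node 1 (A) and node 0 (B) by series/parallel combination:
  Rp1 = R1 ‖ R2 ‖ R3 (parallel, all between nodes 0 and 1) = 1/(1/3600 + 1/1.6 + 1/56) = 1.555 Ω
R_th = 1.555 Ω

Final answer: V_th = 0.004319 V, R_th = 1.555 Ω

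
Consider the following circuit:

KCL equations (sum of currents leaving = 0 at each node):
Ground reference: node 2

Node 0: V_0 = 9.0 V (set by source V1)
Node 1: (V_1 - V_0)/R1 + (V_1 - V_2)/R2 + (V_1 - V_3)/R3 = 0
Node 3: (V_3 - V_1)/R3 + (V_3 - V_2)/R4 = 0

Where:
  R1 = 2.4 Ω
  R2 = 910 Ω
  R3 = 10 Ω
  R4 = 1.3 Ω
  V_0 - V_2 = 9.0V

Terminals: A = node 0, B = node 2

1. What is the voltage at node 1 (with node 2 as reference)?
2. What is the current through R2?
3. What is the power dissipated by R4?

Nodal analysis, taking node 2 as the 0 V reference.
Source V1 fixes V_0 = 9 V.
KCL at each unknown node (sum of currents leaving = 0; resistances in Ω):
  Node 1: (V_1 - 9)/2.4 + (V_1 - 0)/910 + (V_1 - V_3)/10 = 0
  Node 3: (V_3 - V_1)/10 + (V_3 - 0)/1.3 = 0
Collecting terms (coefficients in siemens):
  0.5178·V_1 - 0.1·V_3 = 3.75
  0.8692·V_3 - 0.1·V_1 = 0
Determinant D = (0.5178)(0.8692) - (-0.1)(-0.1) = 0.4401
V_1 = [(3.75)(0.8692) - (-0.1)(0)]/D = 7.407 V
V_3 = [(0.5178)(0) - (3.75)(-0.1)]/D = 0.8522 V
Part 1:
  Read off the nodal solution: V_1 = 7.407 V
Part 2:
  I_R2 = (V_1 - V_2)/R2 = (7.407 - 0)/910 = 0.00814 A
  Magnitude: I_R2 = 0.00814 A
Part 3:
  I_R4 = (V_2 - V_3)/R4 = (0 - 0.8522)/1.3 = -0.6555 A
  P_R4 = I_R4² × R4 = (-0.6555)² × 1.3 = 0.5586 W

Final answers:
1. V_1 = 7.407 V
2. I_R2 = 0.00814 A
3. P_R4 = 0.5586 W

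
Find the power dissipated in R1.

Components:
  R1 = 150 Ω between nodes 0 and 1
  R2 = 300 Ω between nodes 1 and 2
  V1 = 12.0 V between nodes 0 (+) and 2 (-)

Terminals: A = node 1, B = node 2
Nodal analysis, taking node 2 as the 0 V reference.
Source V1 fixes V_0 = 12 V.
KCL at each unknown node (sum of currents leaving = 0; resistances in Ω):
  Node 1: (V_1 - 12)/150 + (V_1 - 0)/300 = 0
Collecting terms: 0.01 × V_1 = 0.08  =>  V_1 = 8 V
I_R1 = (V_0 - V_1)/R1 = (12 - 8)/150 = 0.02667 A
P_R1 = I_R1² × R1 = (0.02667)² × 150 = 0.1067 W

Final answer: 0.1067 W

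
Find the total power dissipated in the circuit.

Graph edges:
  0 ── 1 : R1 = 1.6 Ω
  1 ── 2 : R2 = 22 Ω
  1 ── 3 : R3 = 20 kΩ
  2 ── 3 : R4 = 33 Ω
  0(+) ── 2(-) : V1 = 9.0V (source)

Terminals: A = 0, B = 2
Nodal analysis, taking node 2 as the 0 V reference.
Source V1 fixes V_0 = 9 V.
KCL at each unknown node (sum of currents leaving = 0; resistances in Ω):
  Node 1: (V_1 - 9)/1.6 + (V_1 - 0)/22 + (V_1 - V_3)/20000 = 0
  Node 3: (V_3 - V_1)/20000 + (V_3 - 0)/33 = 0
Collecting terms (coefficients in siemens):
  0.6705·V_1 - 0.00005·V_3 = 5.625
  0.03035·V_3 - 0.00005·V_1 = 0
Determinant D = (0.6705)(0.03035) - (-0.00005)(-0.00005) = 0.02035
V_1 = [(5.625)(0.03035) - (-0.00005)(0)]/D = 8.389 V
V_3 = [(0.6705)(0) - (5.625)(-0.00005)]/D = 0.01382 V
Power in each resistor, P = (ΔV)²/R:
  P_R1 = (9 - 8.389)²/1.6 = 0.2332 W
  P_R2 = (8.389 - 0)²/22 = 3.199 W
  P_R3 = (8.389 - 0.01382)²/20000 = 0.003507 W
  P_R4 = (0 - 0.01382)²/33 = 0.000005787 W
P_total = P_R1 + P_R2 + P_R3 + P_R4 = 3.436 W

Final answer: 3.436 W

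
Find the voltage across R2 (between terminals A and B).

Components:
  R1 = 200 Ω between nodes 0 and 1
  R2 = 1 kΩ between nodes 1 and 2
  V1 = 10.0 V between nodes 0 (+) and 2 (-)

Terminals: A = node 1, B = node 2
R1 and R2 are in series across V1 (node 0 → node 1 → node 2), and the output A–B is taken across R2, so this is a voltage divider.
Series current: I = V1/(R1 + R2) = 10/(200 + 1000) = 10/1200 = 0.008333 A
V_R2 = I × R2 = V1 × R2/(R1 + R2) = 10 × 1000/1200 = 8.333 V

Final answer: 8.333 V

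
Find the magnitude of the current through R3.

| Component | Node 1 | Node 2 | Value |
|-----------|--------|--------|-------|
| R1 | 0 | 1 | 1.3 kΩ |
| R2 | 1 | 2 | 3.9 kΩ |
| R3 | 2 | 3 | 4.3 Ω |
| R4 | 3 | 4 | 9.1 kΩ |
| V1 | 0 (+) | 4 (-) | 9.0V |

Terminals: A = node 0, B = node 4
Nodal analysis, taking node 4 as the 0 V reference.
Source V1 fixes V_0 = 9 V.
KCL at each unknown node (sum of currents leaving = 0; resistances in Ω):
  Node 1: (V_1 - 9)/1300 + (V_1 - V_2)/3900 = 0
  Node 2: (V_2 - V_1)/3900 + (V_2 - V_3)/4.3 = 0
  Node 3: (V_3 - V_2)/4.3 + (V_3 - 0)/9100 = 0
Collecting terms (coefficients in siemens):
  0.001026·V_1 - 0.0002564·V_2 = 0.006923
  0.2328·V_2 - 0.0002564·V_1 - 0.2326·V_3 = 0
  0.2327·V_3 - 0.2326·V_2 = 0
Solving these 3 simultaneous equations (Gaussian elimination) gives:
  V_1 = 8.182 V, V_2 = 5.728 V, V_3 = 5.726 V
I_R3 = (V_2 - V_3)/R3 = (5.728 - 5.726)/4.3 = 0.0006292 A
|I_R3| = 0.0006292 A

Final answer: |I_R3| = 0.0006292 A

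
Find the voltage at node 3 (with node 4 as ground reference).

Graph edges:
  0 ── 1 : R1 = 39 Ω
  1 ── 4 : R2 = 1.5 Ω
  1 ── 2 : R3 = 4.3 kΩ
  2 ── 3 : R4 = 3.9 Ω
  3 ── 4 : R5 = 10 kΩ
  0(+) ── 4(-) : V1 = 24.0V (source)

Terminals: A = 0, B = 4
Nodal analysis, taking node 4 as the 0 V reference.
Source V1 fixes V_0 = 24 V.
KCL at each unknown node (sum of currents leaving = 0; resistances in Ω):
  Node 1: (V_1 - 24)/39 + (V_1 - 0)/1.5 + (V_1 - V_2)/4300 = 0
  Node 2: (V_2 - V_1)/4300 + (V_2 - V_3)/3.9 = 0
  Node 3: (V_3 - V_2)/3.9 + (V_3 - 0)/10000 = 0
Collecting terms (coefficients in siemens):
  0.6925·V_1 - 0.0002326·V_2 = 0.6154
  0.2566·V_2 - 0.0002326·V_1 - 0.2564·V_3 = 0
  0.2565·V_3 - 0.2564·V_2 = 0
Solving these 3 simultaneous equations (Gaussian elimination) gives:
  V_1 = 0.8888 V, V_2 = 0.6216 V, V_3 = 0.6214 V
The requested potential is V_3 = 0.6214 V.

Final answer: V_3 = 0.6214 V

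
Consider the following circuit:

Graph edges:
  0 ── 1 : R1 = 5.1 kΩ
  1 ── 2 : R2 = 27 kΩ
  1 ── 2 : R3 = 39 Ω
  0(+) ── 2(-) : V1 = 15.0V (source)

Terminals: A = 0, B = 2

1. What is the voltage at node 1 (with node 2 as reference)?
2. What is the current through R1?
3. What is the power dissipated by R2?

Nodal analysis, taking node 2 as the 0 V reference.
Source V1 fixes V_0 = 15 V.
KCL at each unknown node (sum of currents leaving = 0; resistances in Ω):
  Node 1: (V_1 - 15)/5100 + (V_1 - 0)/27000 + (V_1 - 0)/39 = 0
Collecting terms: 0.02587 × V_1 = 0.002941  =>  V_1 = 0.1137 V
Part 1:
  Read off the nodal solution: V_1 = 0.1137 V
Part 2:
  I_R1 = (V_0 - V_1)/R1 = (15 - 0.1137)/5100 = 0.002919 A
  Magnitude: I_R1 = 0.002919 A
Part 3:
  I_R2 = (V_1 - V_2)/R2 = (0.1137 - 0)/27000 = 0.00000421 A
  P_R2 = I_R2² × R2 = (0.00000421)² × 27000 = 0.0000004786 W

Final answers:
1. V_1 = 0.1137 V
2. I_R1 = 0.002919 A
3. P_R2 = 4.786e-07 W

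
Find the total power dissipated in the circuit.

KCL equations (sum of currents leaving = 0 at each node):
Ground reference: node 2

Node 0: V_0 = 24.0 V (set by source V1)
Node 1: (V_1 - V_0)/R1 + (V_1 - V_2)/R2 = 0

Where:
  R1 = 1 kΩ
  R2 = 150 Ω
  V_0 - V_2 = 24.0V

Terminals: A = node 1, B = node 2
Nodal analysis, taking node 2 as the 0 V reference.
Source V1 fixes V_0 = 24 V.
KCL at each unknown node (sum of currents leaving = 0; resistances in Ω):
  Node 1: (V_1 - 24)/1000 + (V_1 - 0)/150 = 0
Collecting terms: 0.007667 × V_1 = 0.024  =>  V_1 = 3.13 V
Power in each resistor, P = (ΔV)²/R:
  P_R1 = (24 - 3.13)²/1000 = 0.4355 W
  P_R2 = (3.13 - 0)²/150 = 0.06533 W
P_total = P_R1 + P_R2 = 0.5009 W

Final answer: 0.5009 W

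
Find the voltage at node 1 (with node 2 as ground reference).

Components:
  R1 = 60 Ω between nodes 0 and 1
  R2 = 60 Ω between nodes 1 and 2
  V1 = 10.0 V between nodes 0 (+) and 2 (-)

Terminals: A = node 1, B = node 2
Nodal analysis, taking node 2 as the 0 V reference.
Source V1 fixes V_0 = 10 V.
KCL at each unknown node (sum of currents leaving = 0; resistances in Ω):
  Node 1: (V_1 - 10)/60 + (V_1 - 0)/60 = 0
Collecting terms: 0.03333 × V_1 = 0.1667  =>  V_1 = 5 V
The requested potential is V_1 = 5 V.

Final answer: V_1 = 5 V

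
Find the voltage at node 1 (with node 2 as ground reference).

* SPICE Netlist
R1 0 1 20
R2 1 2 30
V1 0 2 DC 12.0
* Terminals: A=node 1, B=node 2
Nodal analysis, taking node 2 as the 0 V reference.
Source V1 fixes V_0 = 12 V.
KCL at each unknown node (sum of currents leaving = 0; resistances in Ω):
  Node 1: (V_1 - 12)/20 + (V_1 - 0)/30 = 0
Collecting terms: 0.08333 × V_1 = 0.6  =>  V_1 = 7.2 V
The requested potential is V_1 = 7.2 V.

Final answer: V_1 = 7.2 V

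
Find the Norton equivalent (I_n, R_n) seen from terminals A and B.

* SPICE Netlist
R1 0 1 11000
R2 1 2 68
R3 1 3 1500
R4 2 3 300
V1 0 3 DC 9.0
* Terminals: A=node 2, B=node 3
Find the Thévenin equivalent first; then I_n = V_th/R_th and R_n = R_th.
Step 1 — V_th is the open-circuit voltage V_A - V_B (nothing connected across the terminals).
Nodal analysis, taking node 3 as the 0 V reference.
Source V1 fixes V_0 = 9 V.
KCL at each unknown node (sum of currents leaving = 0; resistances in Ω):
  Node 1: (V_1 - 9)/11000 + (V_1 - V_2)/68 + (V_1 - 0)/1500 = 0
  Node 2: (V_2 - V_1)/68 + (V_2 - 0)/300 = 0
Collecting terms (coefficients in siemens):
  0.01546·V_1 - 0.01471·V_2 = 0.0008182
  0.01804·V_2 - 0.01471·V_1 = 0
Determinant D = (0.01546)(0.01804) - (-0.01471)(-0.01471) = 0.00006269
V_1 = [(0.0008182)(0.01804) - (-0.01471)(0)]/D = 0.2355 V
V_2 = [(0.01546)(0) - (0.0008182)(-0.01471)]/D = 0.1919 V
V_th = V_2 - V_3 = 0.1919 - 0 = 0.1919 V
Step 2 — R_th: zero the source — replace V1 by a short circuit (node 3 merges into node 0) — and find the resistance seen between A (node 2) and B (node 0).
Reduce the network between node 2 (A) and node 0 (B) by series/parallel combination:
  Rp1 = R1 ‖ R3 (parallel, both between nodes 0 and 1) = 1/(1/11000 + 1/1500) = 1320 Ω
  Rs1 = R2 + Rp1 (series, joined only at node 1) = 68 + 1320 = 1388 Ω
  Rp2 = R4 ‖ Rs1 (parallel, both between nodes 0 and 2) = 1/(1/300 + 1/1388) = 246.7 Ω
R_th = 246.7 Ω
I_n = V_th/R_th = 0.1919/246.7 = 0.0007781 A, and R_n = R_th = 246.7 Ω

Final answer: I_n = 0.0007781 A, R_n = 246.7 Ω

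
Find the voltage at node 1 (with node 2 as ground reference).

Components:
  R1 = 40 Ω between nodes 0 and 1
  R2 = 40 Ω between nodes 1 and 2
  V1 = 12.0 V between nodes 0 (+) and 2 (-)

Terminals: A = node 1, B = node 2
Nodal analysis, taking node 2 as the 0 V reference.
Source V1 fixes V_0 = 12 V.
KCL at each unknown node (sum of currents leaving = 0; resistances in Ω):
  Node 1: (V_1 - 12)/40 + (V_1 - 0)/40 = 0
Collecting terms: 0.05 × V_1 = 0.3  =>  V_1 = 6 V
The requested potential is V_1 = 6 V.

Final answer: V_1 = 6 V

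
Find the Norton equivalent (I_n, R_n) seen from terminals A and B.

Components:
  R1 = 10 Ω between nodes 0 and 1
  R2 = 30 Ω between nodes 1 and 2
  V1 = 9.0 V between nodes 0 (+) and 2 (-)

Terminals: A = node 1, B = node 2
Find the Thévenin equivalent first; then I_n = V_th/R_th and R_n = R_th.
Step 1 — V_th is the open-circuit voltage V_A - V_B (nothing connected across the terminals).
Nodal analysis, taking node 2 as the 0 V reference.
Source V1 fixes V_0 = 9 V.
KCL at each unknown node (sum of currents leaving = 0; resistances in Ω):
  Node 1: (V_1 - 9)/10 + (V_1 - 0)/30 = 0
Collecting terms: 0.1333 × V_1 = 0.9  =>  V_1 = 6.75 V
V_th = V_1 - V_2 = 6.75 - 0 = 6.75 V
Step 2 — R_th: zero the source — replace V1 by a short circuit (node 2 merges into node 0) — and find the resistance seen between A (node 1) and B (node 0).
Reduce the network between node 1 (A) and node 0 (B) by series/parallel combination:
  Rp1 = R1 ‖ R2 (parallel, both between nodes 0 and 1) = 1/(1/10 + 1/30) = 7.5 Ω
R_th = 7.5 Ω
I_n = V_th/R_th = 6.75/7.5 = 0.9 A, and R_n = R_th = 7.5 Ω

Final answer: I_n = 0.9 A, R_n = 7.5 Ω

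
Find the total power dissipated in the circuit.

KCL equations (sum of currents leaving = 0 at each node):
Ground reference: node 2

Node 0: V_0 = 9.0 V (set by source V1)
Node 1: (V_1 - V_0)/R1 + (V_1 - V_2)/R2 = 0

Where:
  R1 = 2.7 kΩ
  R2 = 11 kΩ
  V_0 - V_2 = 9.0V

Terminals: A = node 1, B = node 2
Nodal analysis, taking node 2 as the 0 V reference.
Source V1 fixes V_0 = 9 V.
KCL at each unknown node (sum of currents leaving = 0; resistances in Ω):
  Node 1: (V_1 - 9)/2700 + (V_1 - 0)/11000 = 0
Collecting terms: 0.0004613 × V_1 = 0.003333  =>  V_1 = 7.226 V
Power in each resistor, P = (ΔV)²/R:
  P_R1 = (9 - 7.226)²/2700 = 0.001165 W
  P_R2 = (7.226 - 0)²/11000 = 0.004747 W
P_total = P_R1 + P_R2 = 0.005912 W

Final answer: 0.005912 W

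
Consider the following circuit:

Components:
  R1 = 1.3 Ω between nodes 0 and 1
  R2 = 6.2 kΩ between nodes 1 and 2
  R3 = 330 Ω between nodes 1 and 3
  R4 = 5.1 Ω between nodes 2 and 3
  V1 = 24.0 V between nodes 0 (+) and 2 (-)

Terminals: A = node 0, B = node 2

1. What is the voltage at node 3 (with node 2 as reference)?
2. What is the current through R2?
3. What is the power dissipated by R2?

Nodal analysis, taking node 2 as the 0 V reference.
Source V1 fixes V_0 = 24 V.
KCL at each unknown node (sum of currents leaving = 0; resistances in Ω):
  Node 1: (V_1 - 24)/1.3 + (V_1 - 0)/6200 + (V_1 - V_3)/330 = 0
  Node 3: (V_3 - V_1)/330 + (V_3 - 0)/5.1 = 0
Collecting terms (coefficients in siemens):
  0.7724·V_1 - 0.00303·V_3 = 18.46
  0.1991·V_3 - 0.00303·V_1 = 0
Determinant D = (0.7724)(0.1991) - (-0.00303)(-0.00303) = 0.1538
V_1 = [(18.46)(0.1991) - (-0.00303)(0)]/D = 23.9 V
V_3 = [(0.7724)(0) - (18.46)(-0.00303)]/D = 0.3638 V
Part 1:
  Read off the nodal solution: V_3 = 0.3638 V
Part 2:
  I_R2 = (V_1 - V_2)/R2 = (23.9 - 0)/6200 = 0.003855 A
  Magnitude: I_R2 = 0.003855 A
Part 3:
  I_R2 = (V_1 - V_2)/R2 = (23.9 - 0)/6200 = 0.003855 A
  P_R2 = I_R2² × R2 = (0.003855)² × 6200 = 0.09215 W

Final answers:
1. V_3 = 0.3638 V
2. I_R2 = 0.003855 A
3. P_R2 = 0.09215 W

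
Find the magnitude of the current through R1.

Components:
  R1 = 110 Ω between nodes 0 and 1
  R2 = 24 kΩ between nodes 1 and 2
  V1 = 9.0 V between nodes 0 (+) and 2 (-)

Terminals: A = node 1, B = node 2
Nodal analysis, taking node 2 as the 0 V reference.
Source V1 fixes V_0 = 9 V.
KCL at each unknown node (sum of currents leaving = 0; resistances in Ω):
  Node 1: (V_1 - 9)/110 + (V_1 - 0)/24000 = 0
Collecting terms: 0.009133 × V_1 = 0.08182  =>  V_1 = 8.959 V
I_R1 = (V_0 - V_1)/R1 = (9 - 8.959)/110 = 0.0003733 A
|I_R1| = 0.0003733 A

Final answer: |I_R1| = 0.0003733 A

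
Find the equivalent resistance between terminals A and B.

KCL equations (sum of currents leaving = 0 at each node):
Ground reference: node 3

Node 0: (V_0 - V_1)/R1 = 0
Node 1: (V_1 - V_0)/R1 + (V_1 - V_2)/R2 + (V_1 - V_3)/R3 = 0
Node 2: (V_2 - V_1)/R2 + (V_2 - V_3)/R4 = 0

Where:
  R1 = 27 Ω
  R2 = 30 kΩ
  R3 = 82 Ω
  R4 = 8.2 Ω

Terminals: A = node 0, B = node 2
Reduce the network between node 0 (A) and node 2 (B) by series/parallel combination:
  Rs1 = R3 + R4 (series, joined only at node 3) = 82 + 8.2 = 90.2 Ω
  Rp1 = R2 ‖ Rs1 (parallel, both between nodes 1 and 2) = 1/(1/30000 + 1/90.2) = 89.93 Ω
  Rs2 = R1 + Rp1 (series, joined only at node 1) = 27 + 89.93 = 116.9 Ω
R_eq = 116.9 Ω

Final answer: 116.9 Ω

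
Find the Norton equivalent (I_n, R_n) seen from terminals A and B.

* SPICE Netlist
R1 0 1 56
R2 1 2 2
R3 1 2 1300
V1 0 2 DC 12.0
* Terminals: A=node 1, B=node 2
Find the Thévenin equivalent first; then I_n = V_th/R_th and R_n = R_th.
Step 1 — V_th is the open-circuit voltage V_A - V_B (nothing connected across the terminals).
Nodal analysis, taking node 2 as the 0 V reference.
Source V1 fixes V_0 = 12 V.
KCL at each unknown node (sum of currents leaving = 0; resistances in Ω):
  Node 1: (V_1 - 12)/56 + (V_1 - 0)/2 + (V_1 - 0)/1300 = 0
Collecting terms: 0.5186 × V_1 = 0.2143  =>  V_1 = 0.4132 V
V_th = V_1 - V_2 = 0.4132 - 0 = 0.4132 V
Step 2 — R_th: zero the source — replace V1 by a short circuit (node 2 merges into node 0) — and find the resistance seen between A (node 1) and B (node 0).
Reduce the network between node 1 (A) and node 0 (B) by series/parallel combination:
  Rp1 = R1 ‖ R2 ‖ R3 (parallel, all between nodes 0 and 1) = 1/(1/56 + 1/2 + 1/1300) = 1.928 Ω
R_th = 1.928 Ω
I_n = V_th/R_th = 0.4132/1.928 = 0.2143 A, and R_n = R_th = 1.928 Ω

Final answer: I_n = 0.2143 A, R_n = 1.928 Ω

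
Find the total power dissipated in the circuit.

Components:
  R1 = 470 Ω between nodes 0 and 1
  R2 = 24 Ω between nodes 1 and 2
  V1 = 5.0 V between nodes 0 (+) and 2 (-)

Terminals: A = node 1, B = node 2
Nodal analysis, taking node 2 as the 0 V reference.
Source V1 fixes V_0 = 5 V.
KCL at each unknown node (sum of currents leaving = 0; resistances in Ω):
  Node 1: (V_1 - 5)/470 + (V_1 - 0)/24 = 0
Collecting terms: 0.04379 × V_1 = 0.01064  =>  V_1 = 0.2429 V
Power in each resistor, P = (ΔV)²/R:
  P_R1 = (5 - 0.2429)²/470 = 0.04815 W
  P_R2 = (0.2429 - 0)²/24 = 0.002459 W
P_total = P_R1 + P_R2 = 0.05061 W

Final answer: 0.05061 W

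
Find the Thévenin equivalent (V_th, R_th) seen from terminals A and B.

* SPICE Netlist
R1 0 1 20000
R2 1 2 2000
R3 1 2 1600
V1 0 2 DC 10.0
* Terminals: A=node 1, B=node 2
Step 1 — V_th is the open-circuit voltage V_A - V_B (nothing connected across the terminals).
Nodal analysis, taking node 2 as the 0 V reference.
Source V1 fixes V_0 = 10 V.
KCL at each unknown node (sum of currents leaving = 0; resistances in Ω):
  Node 1: (V_1 - 10)/20000 + (V_1 - 0)/2000 + (V_1 - 0)/1600 = 0
Collecting terms: 0.001175 × V_1 = 0.0005  =>  V_1 = 0.4255 V
V_th = V_1 - V_2 = 0.4255 - 0 = 0.4255 V
Step 2 — R_th: zero the source — replace V1 by a short circuit (node 2 merges into node 0) — and find the resistance seen between A (node 1) and B (node 0).
Reduce the network between node 1 (A) and node 0 (B) by series/parallel combination:
  Rp1 = R1 ‖ R2 ‖ R3 (parallel, all between nodes 0 and 1) = 1/(1/20000 + 1/2000 + 1/1600) = 851.1 Ω
R_th = 851.1 Ω

Final answer: V_th = 0.4255 V, R_th = 851.1 Ω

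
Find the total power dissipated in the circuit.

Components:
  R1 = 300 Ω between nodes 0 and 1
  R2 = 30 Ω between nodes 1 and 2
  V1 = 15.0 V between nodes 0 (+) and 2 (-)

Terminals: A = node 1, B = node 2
Nodal analysis, taking node 2 as the 0 V reference.
Source V1 fixes V_0 = 15 V.
KCL at each unknown node (sum of currents leaving = 0; resistances in Ω):
  Node 1: (V_1 - 15)/300 + (V_1 - 0)/30 = 0
Collecting terms: 0.03667 × V_1 = 0.05  =>  V_1 = 1.364 V
Power in each resistor, P = (ΔV)²/R:
  P_R1 = (15 - 1.364)²/300 = 0.6198 W
  P_R2 = (1.364 - 0)²/30 = 0.06198 W
P_total = P_R1 + P_R2 = 0.6818 W

Final answer: 0.6818 W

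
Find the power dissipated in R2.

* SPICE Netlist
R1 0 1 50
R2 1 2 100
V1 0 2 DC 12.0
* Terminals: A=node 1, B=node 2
Nodal analysis, taking node 2 as the 0 V reference.
Source V1 fixes V_0 = 12 V.
KCL at each unknown node (sum of currents leaving = 0; resistances in Ω):
  Node 1: (V_1 - 12)/50 + (V_1 - 0)/100 = 0
Collecting terms: 0.03 × V_1 = 0.24  =>  V_1 = 8 V
I_R2 = (V_1 - V_2)/R2 = (8 - 0)/100 = 0.08 A
P_R2 = I_R2² × R2 = (0.08)² × 100 = 0.64 W

Final answer: 0.64 W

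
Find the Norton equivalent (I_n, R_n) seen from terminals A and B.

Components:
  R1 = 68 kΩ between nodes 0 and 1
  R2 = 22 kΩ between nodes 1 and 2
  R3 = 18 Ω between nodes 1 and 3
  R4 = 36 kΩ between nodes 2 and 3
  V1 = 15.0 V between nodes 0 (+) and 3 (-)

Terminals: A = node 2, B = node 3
Find the Thévenin equivalent first; then I_n = V_th/R_th and R_n = R_th.
Step 1 — V_th is the open-circuit voltage V_A - V_B (nothing connected across the terminals).
Nodal analysis, taking node 3 as the 0 V reference.
Source V1 fixes V_0 = 15 V.
KCL at each unknown node (sum of currents leaving = 0; resistances in Ω):
  Node 1: (V_1 - 15)/68000 + (V_1 - V_2)/22000 + (V_1 - 0)/18 = 0
  Node 2: (V_2 - V_1)/22000 + (V_2 - 0)/36000 = 0
Collecting terms (coefficients in siemens):
  0.05562·V_1 - 0.00004545·V_2 = 0.0002206
  0.00007323·V_2 - 0.00004545·V_1 = 0
Determinant D = (0.05562)(0.00007323) - (-0.00004545)(-0.00004545) = 0.000004071
V_1 = [(0.0002206)(0.00007323) - (-0.00004545)(0)]/D = 0.003968 V
V_2 = [(0.05562)(0) - (0.0002206)(-0.00004545)]/D = 0.002463 V
V_th = V_2 - V_3 = 0.002463 - 0 = 0.002463 V
Step 2 — R_th: zero the source — replace V1 by a short circuit (node 3 merges into node 0) — and find the resistance seen between A (node 2) and B (node 0).
Reduce the network between node 2 (A) and node 0 (B) by series/parallel combination:
  Rp1 = R1 ‖ R3 (parallel, both between nodes 0 and 1) = 1/(1/68000 + 1/18) = 18 Ω
  Rs1 = R2 + Rp1 (series, joined only at node 1) = 22000 + 18 = 22020 Ω
  Rp2 = R4 ‖ Rs1 (parallel, both between nodes 0 and 2) = 1/(1/36000 + 1/22020) = 13660 Ω
R_th = 13.66 kΩ
I_n = V_th/R_th = 0.002463/13660 = 0.0000001803 A, and R_n = R_th = 13.66 kΩ

Final answer: I_n = 1.803e-07 A, R_n = 13.66 kΩ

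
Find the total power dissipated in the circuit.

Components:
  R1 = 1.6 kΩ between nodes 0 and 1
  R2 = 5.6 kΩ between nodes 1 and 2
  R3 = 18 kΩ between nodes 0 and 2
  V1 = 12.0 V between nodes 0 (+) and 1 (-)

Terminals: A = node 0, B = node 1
Nodal analysis, taking node 1 as the 0 V reference.
Source V1 fixes V_0 = 12 V.
KCL at each unknown node (sum of currents leaving = 0; resistances in Ω):
  Node 2: (V_2 - 0)/5600 + (V_2 - 12)/18000 = 0
Collecting terms: 0.0002341 × V_2 = 0.0006667  =>  V_2 = 2.847 V
Power in each resistor, P = (ΔV)²/R:
  P_R1 = (12 - 0)²/1600 = 0.09 W
  P_R2 = (0 - 2.847)²/5600 = 0.001448 W
  P_R3 = (12 - 2.847)²/18000 = 0.004654 W
P_total = P_R1 + P_R2 + P_R3 = 0.0961 W

Final answer: 0.0961 W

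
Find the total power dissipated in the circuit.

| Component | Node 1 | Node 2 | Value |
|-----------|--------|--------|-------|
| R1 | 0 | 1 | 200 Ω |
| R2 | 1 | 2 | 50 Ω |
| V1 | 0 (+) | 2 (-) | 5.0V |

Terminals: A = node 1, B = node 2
Nodal analysis, taking node 2 as the 0 V reference.
Source V1 fixes V_0 = 5 V.
KCL at each unknown node (sum of currents leaving = 0; resistances in Ω):
  Node 1: (V_1 - 5)/200 + (V_1 - 0)/50 = 0
Collecting terms: 0.025 × V_1 = 0.025  =>  V_1 = 1 V
Power in each resistor, P = (ΔV)²/R:
  P_R1 = (5 - 1)²/200 = 0.08 W
  P_R2 = (1 - 0)²/50 = 0.02 W
P_total = P_R1 + P_R2 = 0.1 W

Final answer: 0.1 W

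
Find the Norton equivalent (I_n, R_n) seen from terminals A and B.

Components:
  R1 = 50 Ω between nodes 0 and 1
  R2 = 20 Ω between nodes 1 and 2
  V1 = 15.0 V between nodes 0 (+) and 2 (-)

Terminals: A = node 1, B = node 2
Find the Thévenin equivalent first; then I_n = V_th/R_th and R_n = R_th.
Step 1 — V_th is the open-circuit voltage V_A - V_B (nothing connected across the terminals).
Nodal analysis, taking node 2 as the 0 V reference.
Source V1 fixes V_0 = 15 V.
KCL at each unknown node (sum of currents leaving = 0; resistances in Ω):
  Node 1: (V_1 - 15)/50 + (V_1 - 0)/20 = 0
Collecting terms: 0.07 × V_1 = 0.3  =>  V_1 = 4.286 V
V_th = V_1 - V_2 = 4.286 - 0 = 4.286 V
Step 2 — R_th: zero the source — replace V1 by a short circuit (node 2 merges into node 0) — and find the resistance seen between A (node 1) and B (node 0).
Reduce the network between node 1 (A) and node 0 (B) by series/parallel combination:
  Rp1 = R1 ‖ R2 (parallel, both between nodes 0 and 1) = 1/(1/50 + 1/20) = 14.29 Ω
R_th = 14.29 Ω
I_n = V_th/R_th = 4.286/14.29 = 0.3 A, and R_n = R_th = 14.29 Ω

Final answer: I_n = 0.3 A, R_n = 14.29 Ω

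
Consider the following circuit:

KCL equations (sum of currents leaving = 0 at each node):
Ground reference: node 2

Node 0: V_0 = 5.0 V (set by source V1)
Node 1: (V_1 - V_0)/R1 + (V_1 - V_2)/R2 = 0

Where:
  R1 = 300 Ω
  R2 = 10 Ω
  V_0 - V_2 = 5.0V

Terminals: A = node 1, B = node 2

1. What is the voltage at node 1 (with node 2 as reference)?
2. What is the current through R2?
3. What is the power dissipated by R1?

Nodal analysis, taking node 2 as the 0 V reference.
Source V1 fixes V_0 = 5 V.
KCL at each unknown node (sum of currents leaving = 0; resistances in Ω):
  Node 1: (V_1 - 5)/300 + (V_1 - 0)/10 = 0
Collecting terms: 0.1033 × V_1 = 0.01667  =>  V_1 = 0.1613 V
Part 1:
  Read off the nodal solution: V_1 = 0.1613 V
Part 2:
  I_R2 = (V_1 - V_2)/R2 = (0.1613 - 0)/10 = 0.01613 A
  Magnitude: I_R2 = 0.01613 A
Part 3:
  I_R1 = (V_0 - V_1)/R1 = (5 - 0.1613)/300 = 0.01613 A
  P_R1 = I_R1² × R1 = (0.01613)² × 300 = 0.07804 W

Final answers:
1. V_1 = 0.1613 V
2. I_R2 = 0.01613 A
3. P_R1 = 0.07804 W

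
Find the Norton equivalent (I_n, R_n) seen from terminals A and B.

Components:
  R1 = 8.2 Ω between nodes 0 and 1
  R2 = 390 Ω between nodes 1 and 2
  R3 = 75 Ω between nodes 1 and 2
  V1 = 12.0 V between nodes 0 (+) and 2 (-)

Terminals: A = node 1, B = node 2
Find the Thévenin equivalent first; then I_n = V_th/R_th and R_n = R_th.
Step 1 — V_th is the open-circuit voltage V_A - V_B (nothing connected across the terminals).
Nodal analysis, taking node 2 as the 0 V reference.
Source V1 fixes V_0 = 12 V.
KCL at each unknown node (sum of currents leaving = 0; resistances in Ω):
  Node 1: (V_1 - 12)/8.2 + (V_1 - 0)/390 + (V_1 - 0)/75 = 0
Collecting terms: 0.1378 × V_1 = 1.463  =>  V_1 = 10.62 V
V_th = V_1 - V_2 = 10.62 - 0 = 10.62 V
Step 2 — R_th: zero the source — replace V1 by a short circuit (node 2 merges into node 0) — and find the resistance seen between A (node 1) and B (node 0).
Reduce the network between node 1 (A) and node 0 (B) by series/parallel combination:
  Rp1 = R1 ‖ R2 ‖ R3 (parallel, all between nodes 0 and 1) = 1/(1/8.2 + 1/390 + 1/75) = 7.254 Ω
R_th = 7.254 Ω
I_n = V_th/R_th = 10.62/7.254 = 1.463 A, and R_n = R_th = 7.254 Ω

Final answer: I_n = 1.463 A, R_n = 7.254 Ω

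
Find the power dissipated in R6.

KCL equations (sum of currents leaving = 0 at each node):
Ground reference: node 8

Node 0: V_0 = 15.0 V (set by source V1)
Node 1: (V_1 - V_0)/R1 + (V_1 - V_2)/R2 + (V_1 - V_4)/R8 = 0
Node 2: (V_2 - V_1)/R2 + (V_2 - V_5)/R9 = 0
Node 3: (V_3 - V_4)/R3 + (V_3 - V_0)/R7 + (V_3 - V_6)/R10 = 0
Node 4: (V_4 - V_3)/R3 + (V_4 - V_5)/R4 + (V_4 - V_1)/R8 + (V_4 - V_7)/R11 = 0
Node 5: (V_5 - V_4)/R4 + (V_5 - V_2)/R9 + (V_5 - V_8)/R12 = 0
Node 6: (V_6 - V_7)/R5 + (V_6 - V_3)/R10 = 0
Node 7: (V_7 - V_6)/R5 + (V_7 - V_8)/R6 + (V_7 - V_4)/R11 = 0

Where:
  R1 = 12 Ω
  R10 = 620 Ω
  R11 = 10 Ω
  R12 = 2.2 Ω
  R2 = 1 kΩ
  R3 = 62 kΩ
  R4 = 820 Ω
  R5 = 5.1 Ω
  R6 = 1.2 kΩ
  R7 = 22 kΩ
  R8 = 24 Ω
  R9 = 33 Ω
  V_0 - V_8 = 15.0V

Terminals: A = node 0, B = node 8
Nodal analysis, taking node 8 as the 0 V reference.
Source V1 fixes V_0 = 15 V.
KCL at each unknown node (sum of currents leaving = 0; resistances in Ω):
  Node 1: (V_1 - 15)/12 + (V_1 - V_2)/1000 + (V_1 - V_4)/24 = 0
  Node 2: (V_2 - V_1)/1000 + (V_2 - V_5)/33 = 0
  Node 3: (V_3 - V_4)/62000 + (V_3 - 15)/22000 + (V_3 - V_6)/620 = 0
  Node 4: (V_4 - V_3)/62000 + (V_4 - V_5)/820 + (V_4 - V_1)/24 + (V_4 - V_7)/10 = 0
  Node 5: (V_5 - V_4)/820 + (V_5 - V_2)/33 + (V_5 - 0)/2.2 = 0
  Node 6: (V_6 - V_7)/5.1 + (V_6 - V_3)/620 = 0
  Node 7: (V_7 - V_6)/5.1 + (V_7 - 0)/1200 + (V_7 - V_4)/10 = 0
Collecting terms (coefficients in siemens):
  0.126·V_1 - 0.001·V_2 - 0.04167·V_4 = 1.25
  0.0313·V_2 - 0.001·V_1 - 0.0303·V_5 = 0
  0.001674·V_3 - 0.00001613·V_4 - 0.001613·V_6 = 0.0006818
  0.1429·V_4 - 0.04167·V_1 - 0.00001613·V_3 - 0.00122·V_5 - 0.1·V_7 = 0
  0.4861·V_5 - 0.0303·V_2 - 0.00122·V_4 = 0
  0.1977·V_6 - 0.001613·V_3 - 0.1961·V_7 = 0
  0.2969·V_7 - 0.1·V_4 - 0.1961·V_6 = 0
Solving these 7 simultaneous equations (Gaussian elimination) gives:
  V_1 = 14.49 V, V_2 = 0.5285 V, V_3 = 13.74 V, V_4 = 13.82 V
  V_5 = 0.06762 V, V_6 = 13.71 V, V_7 = 13.71 V
I_R6 = (V_7 - V_8)/R6 = (13.71 - 0)/1200 = 0.01142 A
P_R6 = I_R6² × R6 = (0.01142)² × 1200 = 0.1565 W

Final answer: 0.1565 W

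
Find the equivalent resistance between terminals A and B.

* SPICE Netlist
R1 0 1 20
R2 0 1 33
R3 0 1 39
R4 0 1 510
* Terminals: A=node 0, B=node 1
Reduce the network between node 0 (A) and node 1 (B) by series/parallel combination:
  Rp1 = R1 ‖ R2 ‖ R3 ‖ R4 (parallel, all between nodes 0 and 1) = 1/(1/20 + 1/33 + 1/39 + 1/510) = 9.267 Ω
R_eq = 9.267 Ω

Final answer: 9.267 Ω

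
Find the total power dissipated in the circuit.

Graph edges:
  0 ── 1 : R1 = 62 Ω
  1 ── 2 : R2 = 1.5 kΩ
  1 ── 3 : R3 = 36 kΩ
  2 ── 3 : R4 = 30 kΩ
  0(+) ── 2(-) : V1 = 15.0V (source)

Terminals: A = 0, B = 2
Nodal analysis, taking node 2 as the 0 V reference.
Source V1 fixes V_0 = 15 V.
KCL at each unknown node (sum of currents leaving = 0; resistances in Ω):
  Node 1: (V_1 - 15)/62 + (V_1 - 0)/1500 + (V_1 - V_3)/36000 = 0
  Node 3: (V_3 - V_1)/36000 + (V_3 - 0)/30000 = 0
Collecting terms (coefficients in siemens):
  0.01682·V_1 - 0.00002778·V_3 = 0.2419
  0.00006111·V_3 - 0.00002778·V_1 = 0
Determinant D = (0.01682)(0.00006111) - (-0.00002778)(-0.00002778) = 0.000001027
V_1 = [(0.2419)(0.00006111) - (-0.00002778)(0)]/D = 14.39 V
V_3 = [(0.01682)(0) - (0.2419)(-0.00002778)]/D = 6.542 V
Power in each resistor, P = (ΔV)²/R:
  P_R1 = (15 - 14.39)²/62 = 0.00597 W
  P_R2 = (14.39 - 0)²/1500 = 0.1381 W
  P_R3 = (14.39 - 6.542)²/36000 = 0.001712 W
  P_R4 = (0 - 6.542)²/30000 = 0.001426 W
P_total = P_R1 + P_R2 + P_R3 + P_R4 = 0.1472 W

Final answer: 0.1472 W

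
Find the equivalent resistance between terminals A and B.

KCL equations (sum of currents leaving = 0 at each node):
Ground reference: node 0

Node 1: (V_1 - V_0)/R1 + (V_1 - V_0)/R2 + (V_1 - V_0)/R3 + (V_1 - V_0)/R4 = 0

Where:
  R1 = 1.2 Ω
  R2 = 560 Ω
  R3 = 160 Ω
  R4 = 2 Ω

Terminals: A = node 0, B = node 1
Reduce the network between node 0 (A) and node 1 (B) by series/parallel combination:
  Rp1 = R1 ‖ R2 ‖ R3 ‖ R4 (parallel, all between nodes 0 and 1) = 1/(1/1.2 + 1/560 + 1/160 + 1/2) = 0.7455 Ω
R_eq = 0.7455 Ω

Final answer: 0.7455 Ω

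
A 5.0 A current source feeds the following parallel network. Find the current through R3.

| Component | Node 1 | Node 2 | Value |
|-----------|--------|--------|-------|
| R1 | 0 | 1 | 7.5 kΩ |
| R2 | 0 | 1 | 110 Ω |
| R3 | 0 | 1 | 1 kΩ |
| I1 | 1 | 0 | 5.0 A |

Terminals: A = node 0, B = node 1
All resistors sit directly between nodes 0 and 1, so they are in parallel and share one voltage V; the full source current 5 A splits among them.
1/R_par = 1/7500 + 1/110 + 1/1000 = 0.01022 S  =>  R_par = 97.81 Ω
V = I × R_par = 5 × 97.81 = 489 V
I_R3 = V/R3 = 489/1000 = 0.489 A

Final answer: 0.489 A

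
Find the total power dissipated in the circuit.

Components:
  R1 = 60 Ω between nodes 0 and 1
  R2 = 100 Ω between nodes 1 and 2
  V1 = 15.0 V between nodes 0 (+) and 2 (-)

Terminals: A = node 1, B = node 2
Nodal analysis, taking node 2 as the 0 V reference.
Source V1 fixes V_0 = 15 V.
KCL at each unknown node (sum of currents leaving = 0; resistances in Ω):
  Node 1: (V_1 - 15)/60 + (V_1 - 0)/100 = 0
Collecting terms: 0.02667 × V_1 = 0.25  =>  V_1 = 9.375 V
Power in each resistor, P = (ΔV)²/R:
  P_R1 = (15 - 9.375)²/60 = 0.5273 W
  P_R2 = (9.375 - 0)²/100 = 0.8789 W
P_total = P_R1 + P_R2 = 1.406 W

Final answer: 1.406 W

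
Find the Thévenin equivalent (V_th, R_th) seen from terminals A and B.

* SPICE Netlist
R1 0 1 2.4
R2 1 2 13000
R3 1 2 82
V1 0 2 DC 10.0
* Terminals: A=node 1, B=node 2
Step 1 — V_th is the open-circuit voltage V_A - V_B (nothing connected across the terminals).
Nodal analysis, taking node 2 as the 0 V reference.
Source V1 fixes V_0 = 10 V.
KCL at each unknown node (sum of currents leaving = 0; resistances in Ω):
  Node 1: (V_1 - 10)/2.4 + (V_1 - 0)/13000 + (V_1 - 0)/82 = 0
Collecting terms: 0.4289 × V_1 = 4.167  =>  V_1 = 9.714 V
V_th = V_1 - V_2 = 9.714 - 0 = 9.714 V
Step 2 — R_th: zero the source — replace V1 by a short circuit (node 2 merges into node 0) — and find the resistance seen between A (node 1) and B (node 0).
Reduce the network between node 1 (A) and node 0 (B) by series/parallel combination:
  Rp1 = R1 ‖ R2 ‖ R3 (parallel, all between nodes 0 and 1) = 1/(1/2.4 + 1/13000 + 1/82) = 2.331 Ω
R_th = 2.331 Ω

Final answer: V_th = 9.714 V, R_th = 2.331 Ω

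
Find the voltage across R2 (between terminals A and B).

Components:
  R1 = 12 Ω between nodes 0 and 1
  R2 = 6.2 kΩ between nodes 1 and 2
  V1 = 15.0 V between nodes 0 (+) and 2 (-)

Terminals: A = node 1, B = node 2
R1 and R2 are in series across V1 (node 0 → node 1 → node 2), and the output A–B is taken across R2, so this is a voltage divider.
Series current: I = V1/(R1 + R2) = 15/(12 + 6200) = 15/6212 = 0.002415 A
V_R2 = I × R2 = V1 × R2/(R1 + R2) = 15 × 6200/6212 = 14.97 V

Final answer: 14.97 V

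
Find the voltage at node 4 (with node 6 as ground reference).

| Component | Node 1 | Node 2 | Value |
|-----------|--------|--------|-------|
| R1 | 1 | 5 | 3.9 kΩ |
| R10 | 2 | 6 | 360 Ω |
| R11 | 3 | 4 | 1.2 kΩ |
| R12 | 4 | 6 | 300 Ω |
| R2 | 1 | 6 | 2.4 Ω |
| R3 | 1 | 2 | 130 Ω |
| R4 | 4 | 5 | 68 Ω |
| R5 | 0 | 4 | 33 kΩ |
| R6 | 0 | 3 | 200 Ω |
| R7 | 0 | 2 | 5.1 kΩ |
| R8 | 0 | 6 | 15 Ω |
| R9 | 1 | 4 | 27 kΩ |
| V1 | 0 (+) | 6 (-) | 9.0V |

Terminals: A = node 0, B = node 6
Nodal analysis, taking node 6 as the 0 V reference.
Source V1 fixes V_0 = 9 V.
KCL at each unknown node (sum of currents leaving = 0; resistances in Ω):
  Node 1: (V_1 - V_5)/3900 + (V_1 - 0)/2.4 + (V_1 - V_2)/130 + (V_1 - V_4)/27000 = 0
  Node 2: (V_2 - V_1)/130 + (V_2 - 9)/5100 + (V_2 - 0)/360 = 0
  Node 3: (V_3 - 9)/200 + (V_3 - V_4)/1200 = 0
  Node 4: (V_4 - V_5)/68 + (V_4 - 9)/33000 + (V_4 - V_1)/27000 + (V_4 - V_3)/1200 + (V_4 - 0)/300 = 0
  Node 5: (V_5 - V_1)/3900 + (V_5 - V_4)/68 = 0
Collecting terms (coefficients in siemens):
  0.4247·V_1 - 0.007692·V_2 - 0.00003704·V_4 - 0.0002564·V_5 = 0
  0.01067·V_2 - 0.007692·V_1 = 0.001765
  0.005833·V_3 - 0.0008333·V_4 = 0.045
  0.01894·V_4 - 0.00003704·V_1 - 0.0008333·V_3 - 0.01471·V_5 = 0.0002727
  0.01496·V_5 - 0.0002564·V_1 - 0.01471·V_4 = 0
Solving these 5 simultaneous equations (Gaussian elimination) gives:
  V_1 = 0.004095 V, V_2 = 0.1684 V, V_3 = 7.934 V, V_4 = 1.535 V
  V_5 = 1.509 V
The requested potential is V_4 = 1.535 V.

Final answer: V_4 = 1.535 V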